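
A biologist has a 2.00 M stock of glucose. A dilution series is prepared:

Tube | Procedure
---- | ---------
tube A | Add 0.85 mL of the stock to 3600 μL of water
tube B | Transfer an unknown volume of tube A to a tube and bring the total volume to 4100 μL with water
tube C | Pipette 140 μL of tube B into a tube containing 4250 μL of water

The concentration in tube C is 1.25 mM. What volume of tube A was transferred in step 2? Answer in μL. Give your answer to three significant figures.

421 μL

Step 1: 0.85 mL + 3600 μL = 4.45 mL total → factor 4.45/0.85 = 5.2353
Step 2: v brought to 4100 μL → factor = 4100 μL/v
Step 3: 140 μL + 4250 μL = 4390 μL total → factor 4390/140 = 31.357
Product of known-step factors = 164.16
Overall factor = 2.00 M / (1.25 mM) = 1600
Step-2 factor = 1600 / 164.16 = 9.7464
v = 4100 μL / 9.7464 = 421 μL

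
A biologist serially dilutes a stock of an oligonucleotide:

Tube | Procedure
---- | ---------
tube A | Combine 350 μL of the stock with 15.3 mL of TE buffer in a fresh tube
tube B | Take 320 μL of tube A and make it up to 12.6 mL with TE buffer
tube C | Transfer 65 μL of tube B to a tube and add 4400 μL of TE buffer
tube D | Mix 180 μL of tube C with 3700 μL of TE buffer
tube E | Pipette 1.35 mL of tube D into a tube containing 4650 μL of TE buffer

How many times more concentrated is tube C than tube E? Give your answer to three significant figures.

Step 1: 350 μL + 15.3 mL = 15650 μL total → factor 15650/350 = 44.714
Step 2: 320 μL brought to 12.6 mL → factor 12600/320 = 39.375
Step 3: 65 μL + 4400 μL = 4465 μL total → factor 4465/65 = 68.692
Step 4: 180 μL + 3700 μL = 3880 μL total → factor 3880/180 = 21.556
Step 5: 1.35 mL + 4650 μL = 6 mL total → factor 6/1.35 = 4.4444
Dilution factor to tube C = 1.2094 × 10^5; to tube E = 1.1586 × 10^7
[tube C]/[tube E] = (factor to tube E)/(factor to tube C) = 1.1586 × 10^7/1.2094 × 10^5 = 95.8

95.8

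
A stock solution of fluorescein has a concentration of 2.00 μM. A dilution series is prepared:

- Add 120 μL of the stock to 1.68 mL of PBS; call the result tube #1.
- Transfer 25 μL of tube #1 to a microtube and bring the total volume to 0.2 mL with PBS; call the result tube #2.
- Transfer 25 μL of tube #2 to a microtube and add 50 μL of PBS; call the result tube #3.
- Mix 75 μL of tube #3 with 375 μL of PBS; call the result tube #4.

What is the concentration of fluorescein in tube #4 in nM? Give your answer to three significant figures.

0.926 nM

Step 1: 120 μL + 1.68 mL = 1800 μL total → factor 1800/120 = 15
Step 2: 25 μL brought to 0.2 mL → factor 200/25 = 8
Step 3: 25 μL + 50 μL = 75 μL total → factor 75/25 = 3
Step 4: 75 μL + 375 μL = 450 μL total → factor 450/75 = 6
Overall dilution factor = 15 × 8 × 3 × 6 = 2160
Final = 2.00 μM / 2160 = 0.0009259 μM = 0.926 nM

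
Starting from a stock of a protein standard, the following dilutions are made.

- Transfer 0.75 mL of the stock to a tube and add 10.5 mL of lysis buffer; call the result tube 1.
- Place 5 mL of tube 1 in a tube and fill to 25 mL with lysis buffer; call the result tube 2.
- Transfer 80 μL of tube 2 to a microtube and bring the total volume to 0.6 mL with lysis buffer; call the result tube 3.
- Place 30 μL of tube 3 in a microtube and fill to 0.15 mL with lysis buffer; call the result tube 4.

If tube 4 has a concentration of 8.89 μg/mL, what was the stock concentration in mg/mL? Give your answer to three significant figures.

Step 1: 0.75 mL + 10.5 mL = 11.25 mL total → factor 11.25/0.75 = 15
Step 2: 5 mL brought to 25 mL → factor 25/5 = 5
Step 3: 80 μL brought to 0.6 mL → factor 600/80 = 7.5
Step 4: 30 μL brought to 0.15 mL → factor 150/30 = 5
Overall dilution factor = 15 × 5 × 7.5 × 5 = 2812.5
Stock = 8.89 μg/mL × 2812.5 = 2.500 × 10^4 μg/mL = 25.0 mg/mL

25.0 mg/mL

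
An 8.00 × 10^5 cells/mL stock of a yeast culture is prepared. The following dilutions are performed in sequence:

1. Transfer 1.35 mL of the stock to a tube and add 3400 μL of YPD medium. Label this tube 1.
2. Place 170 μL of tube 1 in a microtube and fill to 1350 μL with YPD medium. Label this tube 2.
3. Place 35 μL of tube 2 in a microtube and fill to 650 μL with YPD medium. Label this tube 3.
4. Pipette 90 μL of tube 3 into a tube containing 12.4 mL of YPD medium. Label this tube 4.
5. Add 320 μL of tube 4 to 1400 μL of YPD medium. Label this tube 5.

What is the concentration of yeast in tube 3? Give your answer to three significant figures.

Step 1: 1.35 mL + 3400 μL = 4.75 mL total → factor 4.75/1.35 = 3.5185
Step 2: 170 μL brought to 1350 μL → factor 1350/170 = 7.9412
Step 3: 35 μL brought to 650 μL → factor 650/35 = 18.571
Dilution factor through tube 3 = 3.5185 × 7.9412 × 18.571 = 518.91
[tube 3] = 8.00 × 10^5 cells/mL / 518.91 = 1.54 × 10^3 cells/mL

1.54 × 10^3 cells/mL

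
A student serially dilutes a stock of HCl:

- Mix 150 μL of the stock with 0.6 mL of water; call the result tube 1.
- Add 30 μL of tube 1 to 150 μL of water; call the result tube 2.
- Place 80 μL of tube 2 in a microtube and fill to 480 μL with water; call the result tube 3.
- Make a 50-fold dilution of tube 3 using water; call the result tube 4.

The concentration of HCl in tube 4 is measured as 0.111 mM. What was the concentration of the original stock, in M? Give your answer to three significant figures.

Step 1: 150 μL + 0.6 mL = 750 μL total → factor 750/150 = 5
Step 2: 30 μL + 150 μL = 180 μL total → factor 180/30 = 6
Step 3: 80 μL brought to 480 μL → factor 480/80 = 6
Step 4: 50-fold → factor 50
Overall dilution factor = 5 × 6 × 6 × 50 = 9000
Stock = 0.111 mM × 9000 = 999.0 mM = 0.999 M

0.999 M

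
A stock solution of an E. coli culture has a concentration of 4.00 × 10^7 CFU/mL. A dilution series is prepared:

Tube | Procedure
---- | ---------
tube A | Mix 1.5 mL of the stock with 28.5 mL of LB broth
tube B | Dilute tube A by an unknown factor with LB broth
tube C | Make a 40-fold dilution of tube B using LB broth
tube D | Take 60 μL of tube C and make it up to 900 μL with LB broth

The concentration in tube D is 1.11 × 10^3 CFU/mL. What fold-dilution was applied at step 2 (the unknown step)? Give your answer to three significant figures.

3.00-fold

Step 1: 1.5 mL + 28.5 mL = 30 mL total → factor 30/1.5 = 20
Step 2: unknown factor x
Step 3: 40-fold → factor 40
Step 4: 60 μL brought to 900 μL → factor 900/60 = 15
Product of known-step factors = 12000
Overall factor = 4.00 × 10^7 CFU/mL / (1.11 × 10^3 CFU/mL) = 36036
x = 36036 / 12000 = 3.00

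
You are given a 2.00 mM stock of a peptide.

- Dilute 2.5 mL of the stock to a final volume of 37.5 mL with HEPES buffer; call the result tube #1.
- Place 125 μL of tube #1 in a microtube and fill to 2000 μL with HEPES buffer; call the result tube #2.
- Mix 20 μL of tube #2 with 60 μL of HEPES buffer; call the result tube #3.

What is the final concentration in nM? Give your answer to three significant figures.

Step 1: 2.5 mL brought to 37.5 mL → factor 37.5/2.5 = 15
Step 2: 125 μL brought to 2000 μL → factor 2000/125 = 16
Step 3: 20 μL + 60 μL = 80 μL total → factor 80/20 = 4
Overall dilution factor = 15 × 16 × 4 = 960
Final = 2.00 mM / 960 = 0.002083 mM = 2.08 × 10^3 nM

2.08 × 10^3 nM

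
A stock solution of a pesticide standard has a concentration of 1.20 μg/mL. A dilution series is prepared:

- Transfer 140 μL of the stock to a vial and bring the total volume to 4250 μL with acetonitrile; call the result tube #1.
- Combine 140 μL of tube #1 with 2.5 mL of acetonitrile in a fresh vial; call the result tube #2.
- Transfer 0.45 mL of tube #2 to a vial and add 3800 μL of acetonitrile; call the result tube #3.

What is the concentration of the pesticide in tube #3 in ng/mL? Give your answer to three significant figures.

Step 1: 140 μL brought to 4250 μL → factor 4250/140 = 30.357
Step 2: 140 μL + 2.5 mL = 2640 μL total → factor 2640/140 = 18.857
Step 3: 0.45 mL + 3800 μL = 4.25 mL total → factor 4.25/0.45 = 9.4444
Overall dilution factor = 30.357 × 18.857 × 9.4444 = 5406.5
Final = 1.20 μg/mL / 5406.5 = 0.0002220 μg/mL = 0.222 ng/mL

0.222 ng/mL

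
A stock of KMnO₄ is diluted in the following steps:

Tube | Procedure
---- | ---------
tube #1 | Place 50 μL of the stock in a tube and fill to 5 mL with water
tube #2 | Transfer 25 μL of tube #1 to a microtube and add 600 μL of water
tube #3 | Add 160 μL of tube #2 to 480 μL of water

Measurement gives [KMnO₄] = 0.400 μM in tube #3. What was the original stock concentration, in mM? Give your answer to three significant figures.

4.00 mM

Step 1: 50 μL brought to 5 mL → factor 5000/50 = 100
Step 2: 25 μL + 600 μL = 625 μL total → factor 625/25 = 25
Step 3: 160 μL + 480 μL = 640 μL total → factor 640/160 = 4
Overall dilution factor = 100 × 25 × 4 = 10000
Stock = 0.400 μM × 10000 = 4000 μM = 4.00 mM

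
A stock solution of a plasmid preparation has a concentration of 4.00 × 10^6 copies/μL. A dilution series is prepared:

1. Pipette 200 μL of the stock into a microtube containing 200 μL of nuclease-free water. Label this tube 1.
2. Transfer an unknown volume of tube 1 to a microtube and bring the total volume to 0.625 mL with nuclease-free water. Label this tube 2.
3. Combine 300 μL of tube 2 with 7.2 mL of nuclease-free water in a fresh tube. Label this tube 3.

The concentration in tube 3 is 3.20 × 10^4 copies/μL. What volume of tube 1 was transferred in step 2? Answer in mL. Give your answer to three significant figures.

Step 1: 200 μL + 200 μL = 400 μL total → factor 400/200 = 2
Step 2: v brought to 0.625 mL → factor = 0.625 mL/v
Step 3: 300 μL + 7.2 mL = 7500 μL total → factor 7500/300 = 25
Product of known-step factors = 50
Overall factor = 4.00 × 10^6 copies/μL / (3.20 × 10^4 copies/μL) = 125
Step-2 factor = 125 / 50 = 2.5
v = 0.625 mL / 2.5 = 0.250 mL

0.250 mL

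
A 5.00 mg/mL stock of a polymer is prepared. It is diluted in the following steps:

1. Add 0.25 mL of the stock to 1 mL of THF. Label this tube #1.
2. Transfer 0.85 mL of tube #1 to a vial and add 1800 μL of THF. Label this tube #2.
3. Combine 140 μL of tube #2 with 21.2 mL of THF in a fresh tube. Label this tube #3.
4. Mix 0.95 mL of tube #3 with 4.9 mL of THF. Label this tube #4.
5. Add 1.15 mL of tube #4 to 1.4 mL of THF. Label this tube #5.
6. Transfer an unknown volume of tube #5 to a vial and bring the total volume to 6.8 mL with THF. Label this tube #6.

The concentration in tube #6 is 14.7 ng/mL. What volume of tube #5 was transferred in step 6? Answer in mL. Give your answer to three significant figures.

Step 1: 0.25 mL + 1 mL = 1.25 mL total → factor 1.25/0.25 = 5
Step 2: 0.85 mL + 1800 μL = 2.65 mL total → factor 2.65/0.85 = 3.1176
Step 3: 140 μL + 21.2 mL = 21340 μL total → factor 21340/140 = 152.43
Step 4: 0.95 mL + 4.9 mL = 5.85 mL total → factor 5.85/0.95 = 6.1579
Step 5: 1.15 mL + 1.4 mL = 2.55 mL total → factor 2.55/1.15 = 2.2174
Step 6: v brought to 6.8 mL → factor = 6.8 mL/v
Product of known-step factors = 32444
Overall factor = 5.00 mg/mL / (14.7 ng/mL) = 3.4014 × 10^5
Step-6 factor = 3.4014 × 10^5 / 32444 = 10.484
v = 6.8 mL / 10.484 = 0.649 mL

0.649 mL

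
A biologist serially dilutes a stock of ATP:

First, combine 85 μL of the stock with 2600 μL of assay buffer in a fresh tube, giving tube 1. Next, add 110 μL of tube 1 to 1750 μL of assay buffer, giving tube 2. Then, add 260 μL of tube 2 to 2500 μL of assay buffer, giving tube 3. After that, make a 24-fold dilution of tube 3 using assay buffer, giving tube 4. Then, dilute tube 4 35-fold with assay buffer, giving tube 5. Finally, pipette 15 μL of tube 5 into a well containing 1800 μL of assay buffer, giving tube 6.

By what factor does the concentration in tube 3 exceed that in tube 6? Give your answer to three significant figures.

Step 1: 85 μL + 2600 μL = 2685 μL total → factor 2685/85 = 31.588
Step 2: 110 μL + 1750 μL = 1860 μL total → factor 1860/110 = 16.909
Step 3: 260 μL + 2500 μL = 2760 μL total → factor 2760/260 = 10.615
Step 4: 24-fold → factor 24
Step 5: 35-fold → factor 35
Step 6: 15 μL + 1800 μL = 1815 μL total → factor 1815/15 = 121
Dilution factor to tube 3 = 5670; to tube 6 = 5.763 × 10^8
[tube 3]/[tube 6] = (factor to tube 6)/(factor to tube 3) = 5.763 × 10^8/5670 = 1.02 × 10^5

1.02 × 10^5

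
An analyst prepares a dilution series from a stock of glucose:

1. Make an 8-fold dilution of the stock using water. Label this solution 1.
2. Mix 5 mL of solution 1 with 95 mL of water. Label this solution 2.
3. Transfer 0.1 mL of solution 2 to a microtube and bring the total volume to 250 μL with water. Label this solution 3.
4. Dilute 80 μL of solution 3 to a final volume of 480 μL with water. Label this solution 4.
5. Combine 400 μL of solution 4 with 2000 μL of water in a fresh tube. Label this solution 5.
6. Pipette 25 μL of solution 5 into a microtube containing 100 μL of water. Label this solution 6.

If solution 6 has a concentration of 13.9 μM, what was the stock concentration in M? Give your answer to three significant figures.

Step 1: 8-fold → factor 8
Step 2: 5 mL + 95 mL = 100 mL total → factor 100/5 = 20
Step 3: 0.1 mL brought to 250 μL → factor 0.25/0.1 = 2.5
Step 4: 80 μL brought to 480 μL → factor 480/80 = 6
Step 5: 400 μL + 2000 μL = 2400 μL total → factor 2400/400 = 6
Step 6: 25 μL + 100 μL = 125 μL total → factor 125/25 = 5
Overall dilution factor = 8 × 20 × 2.5 × 6 × 6 × 5 = 72000
Stock = 13.9 μM × 72000 = 1.001 × 10^6 μM = 1.00 M

1.00 M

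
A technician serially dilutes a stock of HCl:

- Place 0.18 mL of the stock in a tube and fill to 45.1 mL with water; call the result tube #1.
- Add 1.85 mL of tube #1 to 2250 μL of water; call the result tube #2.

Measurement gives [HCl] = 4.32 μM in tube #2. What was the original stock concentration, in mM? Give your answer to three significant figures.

2.40 mM

Step 1: 0.18 mL brought to 45.1 mL → factor 45.1/0.18 = 250.56
Step 2: 1.85 mL + 2250 μL = 4.1 mL total → factor 4.1/1.85 = 2.2162
Overall dilution factor = 250.56 × 2.2162 = 555.29
Stock = 4.32 μM × 555.29 = 2399 μM = 2.40 mM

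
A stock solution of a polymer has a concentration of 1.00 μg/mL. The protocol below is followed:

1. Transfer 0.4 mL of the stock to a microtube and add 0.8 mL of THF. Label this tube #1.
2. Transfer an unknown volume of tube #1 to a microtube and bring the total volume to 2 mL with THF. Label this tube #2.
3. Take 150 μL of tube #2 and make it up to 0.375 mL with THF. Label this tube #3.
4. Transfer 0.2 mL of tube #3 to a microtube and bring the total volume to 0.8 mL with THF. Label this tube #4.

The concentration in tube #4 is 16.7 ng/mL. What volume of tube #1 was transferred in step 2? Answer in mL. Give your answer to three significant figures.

Step 1: 0.4 mL + 0.8 mL = 1.2 mL total → factor 1.2/0.4 = 3
Step 2: v brought to 2 mL → factor = 2 mL/v
Step 3: 150 μL brought to 0.375 mL → factor 375/150 = 2.5
Step 4: 0.2 mL brought to 0.8 mL → factor 0.8/0.2 = 4
Product of known-step factors = 30
Overall factor = 1.00 μg/mL / (16.7 ng/mL) = 59.88
Step-2 factor = 59.88 / 30 = 1.996
v = 2 mL / 1.996 = 1.00 mL

1.00 mL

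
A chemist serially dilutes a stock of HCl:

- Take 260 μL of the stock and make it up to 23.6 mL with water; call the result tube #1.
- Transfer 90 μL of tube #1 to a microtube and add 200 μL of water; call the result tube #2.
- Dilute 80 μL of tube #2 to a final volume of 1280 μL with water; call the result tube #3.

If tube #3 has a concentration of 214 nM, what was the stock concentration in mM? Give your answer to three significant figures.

1.00 mM

Step 1: 260 μL brought to 23.6 mL → factor 23600/260 = 90.769
Step 2: 90 μL + 200 μL = 290 μL total → factor 290/90 = 3.2222
Step 3: 80 μL brought to 1280 μL → factor 1280/80 = 16
Overall dilution factor = 90.769 × 3.2222 × 16 = 4679.7
Stock = 214 nM × 4679.7 = 1.001 × 10^6 nM = 1.00 mM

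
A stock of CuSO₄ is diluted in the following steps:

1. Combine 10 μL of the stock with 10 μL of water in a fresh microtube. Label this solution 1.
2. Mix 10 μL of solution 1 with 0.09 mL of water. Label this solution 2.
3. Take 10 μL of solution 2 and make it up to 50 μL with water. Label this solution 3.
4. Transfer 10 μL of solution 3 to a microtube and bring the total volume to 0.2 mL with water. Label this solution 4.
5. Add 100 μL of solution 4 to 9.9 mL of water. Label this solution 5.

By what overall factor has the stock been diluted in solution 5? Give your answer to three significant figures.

2.00 × 10^5

Step 1: 10 μL + 10 μL = 20 μL total → factor 20/10 = 2
Step 2: 10 μL + 0.09 mL = 100 μL total → factor 100/10 = 10
Step 3: 10 μL brought to 50 μL → factor 50/10 = 5
Step 4: 10 μL brought to 0.2 mL → factor 200/10 = 20
Step 5: 100 μL + 9.9 mL = 10000 μL total → factor 10000/100 = 100
Overall dilution factor = 2 × 10 × 5 × 20 × 100 = 2 × 10^5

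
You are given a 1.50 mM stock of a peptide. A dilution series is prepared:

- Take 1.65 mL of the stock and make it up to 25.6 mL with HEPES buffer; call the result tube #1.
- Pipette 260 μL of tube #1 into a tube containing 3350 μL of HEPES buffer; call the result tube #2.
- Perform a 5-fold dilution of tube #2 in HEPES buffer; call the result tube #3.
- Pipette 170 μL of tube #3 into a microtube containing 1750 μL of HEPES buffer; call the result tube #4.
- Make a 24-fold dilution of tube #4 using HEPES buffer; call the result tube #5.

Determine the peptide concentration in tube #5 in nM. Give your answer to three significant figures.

5.14 nM

Step 1: 1.65 mL brought to 25.6 mL → factor 25.6/1.65 = 15.515
Step 2: 260 μL + 3350 μL = 3610 μL total → factor 3610/260 = 13.885
Step 3: 5-fold → factor 5
Step 4: 170 μL + 1750 μL = 1920 μL total → factor 1920/170 = 11.294
Step 5: 24-fold → factor 24
Overall dilution factor = 15.515 × 13.885 × 5 × 11.294 × 24 = 2.9196 × 10^5
Final = 1.50 mM / 2.9196 × 10^5 = 5.138 × 10^-6 mM = 5.14 nM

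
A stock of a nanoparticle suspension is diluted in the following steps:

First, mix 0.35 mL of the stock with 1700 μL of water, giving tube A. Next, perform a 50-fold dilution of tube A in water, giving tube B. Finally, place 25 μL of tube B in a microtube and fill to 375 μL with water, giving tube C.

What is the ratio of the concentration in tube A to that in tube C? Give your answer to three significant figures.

750

Step 1: 0.35 mL + 1700 μL = 2.05 mL total → factor 2.05/0.35 = 5.8571
Step 2: 50-fold → factor 50
Step 3: 25 μL brought to 375 μL → factor 375/25 = 15
Dilution factor to tube A = 5.8571; to tube C = 4392.9
[tube A]/[tube C] = (factor to tube C)/(factor to tube A) = 4392.9/5.8571 = 750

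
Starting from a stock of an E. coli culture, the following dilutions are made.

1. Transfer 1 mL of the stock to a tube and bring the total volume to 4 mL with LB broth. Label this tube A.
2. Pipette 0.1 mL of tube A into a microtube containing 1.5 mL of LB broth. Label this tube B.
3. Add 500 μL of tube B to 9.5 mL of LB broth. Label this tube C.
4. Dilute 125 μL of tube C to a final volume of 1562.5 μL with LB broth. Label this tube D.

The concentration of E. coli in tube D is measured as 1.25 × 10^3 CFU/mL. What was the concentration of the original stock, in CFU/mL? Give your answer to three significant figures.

2.00 × 10^7 CFU/mL

Step 1: 1 mL brought to 4 mL → factor 4/1 = 4
Step 2: 0.1 mL + 1.5 mL = 1.6 mL total → factor 1.6/0.1 = 16
Step 3: 500 μL + 9.5 mL = 10000 μL total → factor 10000/500 = 20
Step 4: 125 μL brought to 1562.5 μL → factor 1562.5/125 = 12.5
Overall dilution factor = 4 × 16 × 20 × 12.5 = 16000
Stock = 1.25 × 10^3 CFU/mL × 16000 = 2.00 × 10^7 CFU/mL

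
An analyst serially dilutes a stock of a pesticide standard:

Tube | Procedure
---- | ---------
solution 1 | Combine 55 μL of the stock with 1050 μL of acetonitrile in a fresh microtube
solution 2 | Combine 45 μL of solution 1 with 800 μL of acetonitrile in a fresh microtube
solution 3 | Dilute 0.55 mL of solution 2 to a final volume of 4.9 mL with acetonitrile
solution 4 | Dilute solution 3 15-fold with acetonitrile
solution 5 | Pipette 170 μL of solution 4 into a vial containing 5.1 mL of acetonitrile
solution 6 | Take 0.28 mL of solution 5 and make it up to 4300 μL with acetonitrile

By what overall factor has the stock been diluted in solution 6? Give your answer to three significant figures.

Step 1: 55 μL + 1050 μL = 1105 μL total → factor 1105/55 = 20.091
Step 2: 45 μL + 800 μL = 845 μL total → factor 845/45 = 18.778
Step 3: 0.55 mL brought to 4.9 mL → factor 4.9/0.55 = 8.9091
Step 4: 15-fold → factor 15
Step 5: 170 μL + 5.1 mL = 5270 μL total → factor 5270/170 = 31
Step 6: 0.28 mL brought to 4300 μL → factor 4.3/0.28 = 15.357
Overall dilution factor = 20.091 × 18.778 × 8.9091 × 15 × 31 × 15.357 = 2.4002 × 10^7

2.40 × 10^7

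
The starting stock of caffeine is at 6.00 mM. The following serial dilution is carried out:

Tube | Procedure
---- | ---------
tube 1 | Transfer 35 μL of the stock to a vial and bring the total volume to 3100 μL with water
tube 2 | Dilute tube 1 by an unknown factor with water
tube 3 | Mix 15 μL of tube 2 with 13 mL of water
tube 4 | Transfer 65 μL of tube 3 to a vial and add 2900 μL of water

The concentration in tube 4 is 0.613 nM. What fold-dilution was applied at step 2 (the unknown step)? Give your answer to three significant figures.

2.79-fold

Step 1: 35 μL brought to 3100 μL → factor 3100/35 = 88.571
Step 2: unknown factor x
Step 3: 15 μL + 13 mL = 13015 μL total → factor 13015/15 = 867.67
Step 4: 65 μL + 2900 μL = 2965 μL total → factor 2965/65 = 45.615
Product of known-step factors = 3.5056 × 10^6
Overall factor = 6.00 mM / (0.613 nM) = 9.7879 × 10^6
x = 9.7879 × 10^6 / 3.5056 × 10^6 = 2.79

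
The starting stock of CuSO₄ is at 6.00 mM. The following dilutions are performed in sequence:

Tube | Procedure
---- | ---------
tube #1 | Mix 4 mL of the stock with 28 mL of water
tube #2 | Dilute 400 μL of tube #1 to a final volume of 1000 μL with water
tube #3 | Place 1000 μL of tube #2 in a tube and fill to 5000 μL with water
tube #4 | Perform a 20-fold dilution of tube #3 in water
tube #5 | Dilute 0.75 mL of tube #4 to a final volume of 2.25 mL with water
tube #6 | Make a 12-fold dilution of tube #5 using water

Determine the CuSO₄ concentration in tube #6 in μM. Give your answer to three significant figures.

Step 1: 4 mL + 28 mL = 32 mL total → factor 32/4 = 8
Step 2: 400 μL brought to 1000 μL → factor 1000/400 = 2.5
Step 3: 1000 μL brought to 5000 μL → factor 5000/1000 = 5
Step 4: 20-fold → factor 20
Step 5: 0.75 mL brought to 2.25 mL → factor 2.25/0.75 = 3
Step 6: 12-fold → factor 12
Overall dilution factor = 8 × 2.5 × 5 × 20 × 3 × 12 = 72000
Final = 6.00 mM / 72000 = 8.333 × 10^-5 mM = 0.0833 μM

0.0833 μM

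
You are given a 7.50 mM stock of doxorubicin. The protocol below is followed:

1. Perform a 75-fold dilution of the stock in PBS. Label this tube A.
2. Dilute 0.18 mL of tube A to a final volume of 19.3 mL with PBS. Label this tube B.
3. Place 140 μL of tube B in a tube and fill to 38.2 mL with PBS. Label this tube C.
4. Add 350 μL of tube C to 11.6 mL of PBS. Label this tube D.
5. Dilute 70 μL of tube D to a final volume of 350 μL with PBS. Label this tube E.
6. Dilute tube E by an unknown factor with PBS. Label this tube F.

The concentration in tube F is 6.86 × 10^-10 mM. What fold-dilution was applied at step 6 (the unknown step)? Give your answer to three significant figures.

Step 1: 75-fold → factor 75
Step 2: 0.18 mL brought to 19.3 mL → factor 19.3/0.18 = 107.22
Step 3: 140 μL brought to 38.2 mL → factor 38200/140 = 272.86
Step 4: 350 μL + 11.6 mL = 11950 μL total → factor 11950/350 = 34.143
Step 5: 70 μL brought to 350 μL → factor 350/70 = 5
Step 6: unknown factor x
Product of known-step factors = 3.7459 × 10^8
Overall factor = 7.50 mM / (6.86 × 10^-10 mM) = 1.0933 × 10^10
x = 1.0933 × 10^10 / 3.7459 × 10^8 = 29.2

29.2-fold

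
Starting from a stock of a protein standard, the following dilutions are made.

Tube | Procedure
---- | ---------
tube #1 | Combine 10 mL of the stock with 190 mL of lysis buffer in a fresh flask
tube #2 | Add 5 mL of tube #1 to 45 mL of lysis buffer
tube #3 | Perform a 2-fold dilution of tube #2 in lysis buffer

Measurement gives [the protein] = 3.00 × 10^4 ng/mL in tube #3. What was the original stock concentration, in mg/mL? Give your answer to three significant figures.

12.0 mg/mL

Step 1: 10 mL + 190 mL = 200 mL total → factor 200/10 = 20
Step 2: 5 mL + 45 mL = 50 mL total → factor 50/5 = 10
Step 3: 2-fold → factor 2
Overall dilution factor = 20 × 10 × 2 = 400
Stock = 3.00 × 10^4 ng/mL × 400 = 1.200 × 10^7 ng/mL = 12.0 mg/mL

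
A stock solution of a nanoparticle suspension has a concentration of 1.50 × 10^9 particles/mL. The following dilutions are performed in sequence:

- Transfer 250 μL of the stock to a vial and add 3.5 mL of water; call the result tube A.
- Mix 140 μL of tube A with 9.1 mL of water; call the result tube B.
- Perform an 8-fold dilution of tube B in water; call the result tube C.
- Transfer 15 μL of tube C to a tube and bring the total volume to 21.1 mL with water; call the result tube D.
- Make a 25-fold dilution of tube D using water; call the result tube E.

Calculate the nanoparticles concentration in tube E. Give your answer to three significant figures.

Step 1: 250 μL + 3.5 mL = 3750 μL total → factor 3750/250 = 15
Step 2: 140 μL + 9.1 mL = 9240 μL total → factor 9240/140 = 66
Step 3: 8-fold → factor 8
Step 4: 15 μL brought to 21.1 mL → factor 21100/15 = 1406.7
Step 5: 25-fold → factor 25
Dilution factor through tube E = 15 × 66 × 8 × 1406.7 × 25 = 2.7852 × 10^8
[tube E] = 1.50 × 10^9 particles/mL / 2.7852 × 10^8 = 5.39 particles/mL

5.39 particles/mL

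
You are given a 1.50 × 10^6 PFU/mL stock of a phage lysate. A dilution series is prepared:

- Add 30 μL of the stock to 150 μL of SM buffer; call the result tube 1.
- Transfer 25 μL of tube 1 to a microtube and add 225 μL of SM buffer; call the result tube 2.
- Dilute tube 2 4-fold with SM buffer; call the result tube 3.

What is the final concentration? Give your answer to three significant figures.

Step 1: 30 μL + 150 μL = 180 μL total → factor 180/30 = 6
Step 2: 25 μL + 225 μL = 250 μL total → factor 250/25 = 10
Step 3: 4-fold → factor 4
Overall dilution factor = 6 × 10 × 4 = 240
Final = 1.50 × 10^6 PFU/mL / 240 = 6.25 × 10^3 PFU/mL

6.25 × 10^3 PFU/mL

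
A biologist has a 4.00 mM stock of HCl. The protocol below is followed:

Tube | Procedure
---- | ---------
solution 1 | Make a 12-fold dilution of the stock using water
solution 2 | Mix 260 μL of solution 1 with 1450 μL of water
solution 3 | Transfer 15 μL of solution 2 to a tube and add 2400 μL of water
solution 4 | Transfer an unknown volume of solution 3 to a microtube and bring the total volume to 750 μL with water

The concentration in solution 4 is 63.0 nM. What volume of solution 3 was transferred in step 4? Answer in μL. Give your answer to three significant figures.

Step 1: 12-fold → factor 12
Step 2: 260 μL + 1450 μL = 1710 μL total → factor 1710/260 = 6.5769
Step 3: 15 μL + 2400 μL = 2415 μL total → factor 2415/15 = 161
Step 4: v brought to 750 μL → factor = 750 μL/v
Product of known-step factors = 12707
Overall factor = 4.00 mM / (63.0 nM) = 63492
Step-4 factor = 63492 / 12707 = 4.9968
v = 750 μL / 4.9968 = 150 μL

150 μL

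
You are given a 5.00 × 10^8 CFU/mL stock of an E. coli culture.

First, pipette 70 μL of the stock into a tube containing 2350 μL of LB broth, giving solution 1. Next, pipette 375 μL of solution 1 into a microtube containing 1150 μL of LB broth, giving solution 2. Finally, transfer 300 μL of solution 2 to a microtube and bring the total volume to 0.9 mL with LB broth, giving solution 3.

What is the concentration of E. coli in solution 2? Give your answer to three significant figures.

3.56 × 10^6 CFU/mL

Step 1: 70 μL + 2350 μL = 2420 μL total → factor 2420/70 = 34.571
Step 2: 375 μL + 1150 μL = 1525 μL total → factor 1525/375 = 4.0667
Dilution factor through solution 2 = 34.571 × 4.0667 = 140.59
[solution 2] = 5.00 × 10^8 CFU/mL / 140.59 = 3.56 × 10^6 CFU/mL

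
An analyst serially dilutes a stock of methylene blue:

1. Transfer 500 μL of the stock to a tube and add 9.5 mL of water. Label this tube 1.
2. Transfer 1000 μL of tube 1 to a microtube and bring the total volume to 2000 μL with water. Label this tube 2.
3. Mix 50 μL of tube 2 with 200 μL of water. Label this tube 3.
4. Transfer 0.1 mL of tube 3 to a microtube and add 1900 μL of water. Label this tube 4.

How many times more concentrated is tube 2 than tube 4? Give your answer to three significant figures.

Step 1: 500 μL + 9.5 mL = 10000 μL total → factor 10000/500 = 20
Step 2: 1000 μL brought to 2000 μL → factor 2000/1000 = 2
Step 3: 50 μL + 200 μL = 250 μL total → factor 250/50 = 5
Step 4: 0.1 mL + 1900 μL = 2 mL total → factor 2/0.1 = 20
Dilution factor to tube 2 = 40; to tube 4 = 4000
[tube 2]/[tube 4] = (factor to tube 4)/(factor to tube 2) = 4000/40 = 100

100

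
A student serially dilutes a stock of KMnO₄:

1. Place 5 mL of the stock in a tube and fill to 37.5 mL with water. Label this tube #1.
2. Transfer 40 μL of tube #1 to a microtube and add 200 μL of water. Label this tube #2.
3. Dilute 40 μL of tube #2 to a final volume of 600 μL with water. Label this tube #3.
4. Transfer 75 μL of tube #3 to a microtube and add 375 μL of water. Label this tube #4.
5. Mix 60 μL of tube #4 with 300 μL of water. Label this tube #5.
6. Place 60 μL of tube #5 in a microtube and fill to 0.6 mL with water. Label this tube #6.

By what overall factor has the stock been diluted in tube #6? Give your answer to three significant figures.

Step 1: 5 mL brought to 37.5 mL → factor 37.5/5 = 7.5
Step 2: 40 μL + 200 μL = 240 μL total → factor 240/40 = 6
Step 3: 40 μL brought to 600 μL → factor 600/40 = 15
Step 4: 75 μL + 375 μL = 450 μL total → factor 450/75 = 6
Step 5: 60 μL + 300 μL = 360 μL total → factor 360/60 = 6
Step 6: 60 μL brought to 0.6 mL → factor 600/60 = 10
Overall dilution factor = 7.5 × 6 × 15 × 6 × 6 × 10 = 2.43 × 10^5

2.43 × 10^5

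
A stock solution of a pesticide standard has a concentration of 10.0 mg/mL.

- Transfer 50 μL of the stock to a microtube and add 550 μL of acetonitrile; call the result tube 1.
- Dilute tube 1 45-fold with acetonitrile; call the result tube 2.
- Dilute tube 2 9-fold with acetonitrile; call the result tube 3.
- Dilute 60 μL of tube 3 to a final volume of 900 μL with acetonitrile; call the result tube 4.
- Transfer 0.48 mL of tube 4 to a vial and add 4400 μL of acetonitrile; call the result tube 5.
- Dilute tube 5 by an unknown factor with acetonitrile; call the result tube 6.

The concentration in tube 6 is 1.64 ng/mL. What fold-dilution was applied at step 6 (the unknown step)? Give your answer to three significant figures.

Step 1: 50 μL + 550 μL = 600 μL total → factor 600/50 = 12
Step 2: 45-fold → factor 45
Step 3: 9-fold → factor 9
Step 4: 60 μL brought to 900 μL → factor 900/60 = 15
Step 5: 0.48 mL + 4400 μL = 4.88 mL total → factor 4.88/0.48 = 10.167
Step 6: unknown factor x
Product of known-step factors = 7.4115 × 10^5
Overall factor = 10.0 mg/mL / (1.64 ng/mL) = 6.0976 × 10^6
x = 6.0976 × 10^6 / 7.4115 × 10^5 = 8.23

8.23-fold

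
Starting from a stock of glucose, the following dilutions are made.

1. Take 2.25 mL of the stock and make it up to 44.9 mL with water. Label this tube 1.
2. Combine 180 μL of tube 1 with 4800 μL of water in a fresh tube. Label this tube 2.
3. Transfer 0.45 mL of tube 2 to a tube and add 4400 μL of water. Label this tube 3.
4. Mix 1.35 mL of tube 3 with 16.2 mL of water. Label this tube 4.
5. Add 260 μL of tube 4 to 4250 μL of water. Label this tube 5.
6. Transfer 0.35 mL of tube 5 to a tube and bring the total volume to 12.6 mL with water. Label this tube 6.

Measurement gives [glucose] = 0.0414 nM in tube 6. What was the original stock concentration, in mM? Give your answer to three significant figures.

2.00 mM

Step 1: 2.25 mL brought to 44.9 mL → factor 44.9/2.25 = 19.956
Step 2: 180 μL + 4800 μL = 4980 μL total → factor 4980/180 = 27.667
Step 3: 0.45 mL + 4400 μL = 4.85 mL total → factor 4.85/0.45 = 10.778
Step 4: 1.35 mL + 16.2 mL = 17.55 mL total → factor 17.55/1.35 = 13
Step 5: 260 μL + 4250 μL = 4510 μL total → factor 4510/260 = 17.346
Step 6: 0.35 mL brought to 12.6 mL → factor 12.6/0.35 = 36
Overall dilution factor = 19.956 × 27.667 × 10.778 × 13 × 17.346 × 36 = 4.8306 × 10^7
Stock = 0.0414 nM × 4.8306 × 10^7 = 2.000 × 10^6 nM = 2.00 mM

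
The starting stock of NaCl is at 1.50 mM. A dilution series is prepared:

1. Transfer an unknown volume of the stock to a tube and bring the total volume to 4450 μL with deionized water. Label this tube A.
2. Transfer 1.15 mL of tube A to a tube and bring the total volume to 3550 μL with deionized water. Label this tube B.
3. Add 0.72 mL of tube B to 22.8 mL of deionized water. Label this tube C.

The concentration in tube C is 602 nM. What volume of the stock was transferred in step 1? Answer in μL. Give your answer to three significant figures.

Step 1: v brought to 4450 μL → factor = 4450 μL/v
Step 2: 1.15 mL brought to 3550 μL → factor 3.55/1.15 = 3.087
Step 3: 0.72 mL + 22.8 mL = 23.52 mL total → factor 23.52/0.72 = 32.667
Product of known-step factors = 100.84
Overall factor = 1.50 mM / (602 nM) = 2491.7
Step-1 factor = 2491.7 / 100.84 = 24.709
v = 4450 μL / 24.709 = 180 μL

180 μL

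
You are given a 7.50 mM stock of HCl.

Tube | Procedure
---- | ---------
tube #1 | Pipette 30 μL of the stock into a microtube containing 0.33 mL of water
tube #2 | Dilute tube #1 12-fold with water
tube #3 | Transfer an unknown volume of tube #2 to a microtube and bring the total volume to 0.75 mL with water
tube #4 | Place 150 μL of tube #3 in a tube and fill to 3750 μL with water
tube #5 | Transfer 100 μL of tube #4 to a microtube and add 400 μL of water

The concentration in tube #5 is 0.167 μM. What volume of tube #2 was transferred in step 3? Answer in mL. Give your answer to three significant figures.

0.301 mL

Step 1: 30 μL + 0.33 mL = 360 μL total → factor 360/30 = 12
Step 2: 12-fold → factor 12
Step 3: v brought to 0.75 mL → factor = 0.75 mL/v
Step 4: 150 μL brought to 3750 μL → factor 3750/150 = 25
Step 5: 100 μL + 400 μL = 500 μL total → factor 500/100 = 5
Product of known-step factors = 18000
Overall factor = 7.50 mM / (0.167 μM) = 44910
Step-3 factor = 44910 / 18000 = 2.495
v = 0.75 mL / 2.495 = 0.301 mL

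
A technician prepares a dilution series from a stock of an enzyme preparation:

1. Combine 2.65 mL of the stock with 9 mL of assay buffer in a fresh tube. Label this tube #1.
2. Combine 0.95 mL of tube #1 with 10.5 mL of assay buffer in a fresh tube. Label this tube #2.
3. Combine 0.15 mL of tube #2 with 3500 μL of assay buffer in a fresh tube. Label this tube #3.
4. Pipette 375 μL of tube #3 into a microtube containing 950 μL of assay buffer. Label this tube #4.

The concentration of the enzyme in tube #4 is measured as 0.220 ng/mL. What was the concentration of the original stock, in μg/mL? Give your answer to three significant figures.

Step 1: 2.65 mL + 9 mL = 11.65 mL total → factor 11.65/2.65 = 4.3962
Step 2: 0.95 mL + 10.5 mL = 11.45 mL total → factor 11.45/0.95 = 12.053
Step 3: 0.15 mL + 3500 μL = 3.65 mL total → factor 3.65/0.15 = 24.333
Step 4: 375 μL + 950 μL = 1325 μL total → factor 1325/375 = 3.5333
Overall dilution factor = 4.3962 × 12.053 × 24.333 × 3.5333 = 4555.6
Stock = 0.220 ng/mL × 4555.6 = 1002 ng/mL = 1.00 μg/mL

1.00 μg/mL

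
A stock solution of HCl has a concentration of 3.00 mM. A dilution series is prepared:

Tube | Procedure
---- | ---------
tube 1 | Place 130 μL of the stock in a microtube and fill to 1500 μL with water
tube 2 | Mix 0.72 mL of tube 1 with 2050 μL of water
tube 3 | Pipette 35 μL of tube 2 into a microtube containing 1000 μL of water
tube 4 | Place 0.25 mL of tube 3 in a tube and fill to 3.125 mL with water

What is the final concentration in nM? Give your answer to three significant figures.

Step 1: 130 μL brought to 1500 μL → factor 1500/130 = 11.538
Step 2: 0.72 mL + 2050 μL = 2.77 mL total → factor 2.77/0.72 = 3.8472
Step 3: 35 μL + 1000 μL = 1035 μL total → factor 1035/35 = 29.571
Step 4: 0.25 mL brought to 3.125 mL → factor 3.125/0.25 = 12.5
Overall dilution factor = 11.538 × 3.8472 × 29.571 × 12.5 = 16409
Final = 3.00 mM / 16409 = 0.0001828 mM = 183 nM

183 nM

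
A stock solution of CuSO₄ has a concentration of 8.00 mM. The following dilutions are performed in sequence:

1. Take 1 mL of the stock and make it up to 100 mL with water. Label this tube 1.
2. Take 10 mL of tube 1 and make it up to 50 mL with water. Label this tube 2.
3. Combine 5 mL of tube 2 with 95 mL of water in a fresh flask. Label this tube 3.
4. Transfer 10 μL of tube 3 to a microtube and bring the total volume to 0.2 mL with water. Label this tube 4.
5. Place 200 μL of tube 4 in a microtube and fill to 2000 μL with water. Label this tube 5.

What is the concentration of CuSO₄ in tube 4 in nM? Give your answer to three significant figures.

Step 1: 1 mL brought to 100 mL → factor 100/1 = 100
Step 2: 10 mL brought to 50 mL → factor 50/10 = 5
Step 3: 5 mL + 95 mL = 100 mL total → factor 100/5 = 20
Step 4: 10 μL brought to 0.2 mL → factor 200/10 = 20
Dilution factor through tube 4 = 100 × 5 × 20 × 20 = 2 × 10^5
[tube 4] = 8.00 mM / 2 × 10^5 = 4.000 × 10^-5 mM = 40.0 nM

40.0 nM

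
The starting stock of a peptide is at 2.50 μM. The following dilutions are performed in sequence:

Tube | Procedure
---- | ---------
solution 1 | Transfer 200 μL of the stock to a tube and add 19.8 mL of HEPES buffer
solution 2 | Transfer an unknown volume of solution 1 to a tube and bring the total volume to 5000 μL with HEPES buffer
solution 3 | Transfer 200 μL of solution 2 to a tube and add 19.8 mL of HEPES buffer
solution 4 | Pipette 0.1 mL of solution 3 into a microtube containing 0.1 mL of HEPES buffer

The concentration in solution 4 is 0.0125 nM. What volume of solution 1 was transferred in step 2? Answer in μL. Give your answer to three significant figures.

500 μL

Step 1: 200 μL + 19.8 mL = 20000 μL total → factor 20000/200 = 100
Step 2: v brought to 5000 μL → factor = 5000 μL/v
Step 3: 200 μL + 19.8 mL = 20000 μL total → factor 20000/200 = 100
Step 4: 0.1 mL + 0.1 mL = 0.2 mL total → factor 0.2/0.1 = 2
Product of known-step factors = 20000
Overall factor = 2.50 μM / (0.0125 nM) = 2 × 10^5
Step-2 factor = 2 × 10^5 / 20000 = 10
v = 5000 μL / 10 = 500 μL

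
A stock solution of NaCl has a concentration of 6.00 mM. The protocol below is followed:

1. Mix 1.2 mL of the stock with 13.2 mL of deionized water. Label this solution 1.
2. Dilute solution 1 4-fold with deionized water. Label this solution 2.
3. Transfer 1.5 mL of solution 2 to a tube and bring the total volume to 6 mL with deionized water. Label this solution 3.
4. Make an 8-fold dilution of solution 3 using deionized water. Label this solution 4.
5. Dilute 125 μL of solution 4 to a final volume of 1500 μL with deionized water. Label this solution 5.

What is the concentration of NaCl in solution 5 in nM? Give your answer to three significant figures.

Step 1: 1.2 mL + 13.2 mL = 14.4 mL total → factor 14.4/1.2 = 12
Step 2: 4-fold → factor 4
Step 3: 1.5 mL brought to 6 mL → factor 6/1.5 = 4
Step 4: 8-fold → factor 8
Step 5: 125 μL brought to 1500 μL → factor 1500/125 = 12
Overall dilution factor = 12 × 4 × 4 × 8 × 12 = 18432
Final = 6.00 mM / 18432 = 0.0003255 mM = 326 nM

326 nM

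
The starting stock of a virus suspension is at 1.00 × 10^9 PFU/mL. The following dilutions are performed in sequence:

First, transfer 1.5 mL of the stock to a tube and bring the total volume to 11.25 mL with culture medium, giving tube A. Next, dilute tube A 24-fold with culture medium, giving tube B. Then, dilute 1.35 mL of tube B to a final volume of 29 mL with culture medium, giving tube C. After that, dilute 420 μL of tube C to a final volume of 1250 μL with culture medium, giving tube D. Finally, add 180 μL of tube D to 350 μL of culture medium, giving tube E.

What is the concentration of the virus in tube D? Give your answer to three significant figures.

Step 1: 1.5 mL brought to 11.25 mL → factor 11.25/1.5 = 7.5
Step 2: 24-fold → factor 24
Step 3: 1.35 mL brought to 29 mL → factor 29/1.35 = 21.481
Step 4: 420 μL brought to 1250 μL → factor 1250/420 = 2.9762
Dilution factor through tube D = 7.5 × 24 × 21.481 × 2.9762 = 11508
[tube D] = 1.00 × 10^9 PFU/mL / 11508 = 8.69 × 10^4 PFU/mL

8.69 × 10^4 PFU/mL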